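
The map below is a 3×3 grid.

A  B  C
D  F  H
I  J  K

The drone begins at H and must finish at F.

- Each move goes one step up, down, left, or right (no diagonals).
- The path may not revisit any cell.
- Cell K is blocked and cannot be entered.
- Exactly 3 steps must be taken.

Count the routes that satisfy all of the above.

1

Need simple routes of exactly 3 moves from H to F (Manhattan distance 1, so 1 moves are spent on a detour and 1 undoing it).
Enumerating: H C B F.
That gives 1 route.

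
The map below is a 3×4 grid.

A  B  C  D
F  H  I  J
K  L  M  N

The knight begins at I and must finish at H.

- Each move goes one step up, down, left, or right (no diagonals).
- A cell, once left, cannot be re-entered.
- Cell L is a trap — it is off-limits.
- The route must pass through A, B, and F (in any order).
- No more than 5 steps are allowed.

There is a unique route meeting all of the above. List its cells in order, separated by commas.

Any route must reach A, B, and F and still end at H within 5 moves, so the order of the required stops is forced.
Route from I: up to C, 2× left (reaching A), down to F, right to H — 5 moves in all.
Check: all required cells visited; 5 ≤ 5 moves.

I, C, B, A, F, H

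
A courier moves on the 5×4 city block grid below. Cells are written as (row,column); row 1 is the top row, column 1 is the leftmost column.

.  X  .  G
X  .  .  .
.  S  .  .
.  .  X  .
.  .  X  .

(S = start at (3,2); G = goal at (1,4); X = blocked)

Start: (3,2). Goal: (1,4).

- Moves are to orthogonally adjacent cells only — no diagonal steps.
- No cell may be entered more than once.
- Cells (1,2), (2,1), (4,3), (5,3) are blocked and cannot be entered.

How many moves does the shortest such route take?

4

The Manhattan distance from (3,2) to (1,4) is |3−1| + |2−4| = 4, so at least 4 moves are needed.
A route of 4 moves achieves this: (3,2) → (2,2) → (2,3) → (1,3) → (1,4).
Since 4 matches the lower bound, it is optimal.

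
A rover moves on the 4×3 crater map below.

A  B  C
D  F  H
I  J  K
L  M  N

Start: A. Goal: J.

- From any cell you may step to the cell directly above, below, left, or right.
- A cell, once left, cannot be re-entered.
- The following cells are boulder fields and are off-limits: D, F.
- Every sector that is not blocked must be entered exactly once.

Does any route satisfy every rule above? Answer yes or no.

One route that works: A → B → C → H → K → N → M → L → I → J.

yes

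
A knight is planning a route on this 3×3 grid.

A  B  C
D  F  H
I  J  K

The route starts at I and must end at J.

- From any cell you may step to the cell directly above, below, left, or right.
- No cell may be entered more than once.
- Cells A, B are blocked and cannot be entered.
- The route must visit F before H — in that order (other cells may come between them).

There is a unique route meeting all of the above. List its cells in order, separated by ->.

I -> D -> F -> H -> K -> J

The waypoints must appear in the order F, H, with no cell reused.
Route from I: up to D, 2× right (reaching H), down to K, left to J — 5 moves in all.
Check: order respected (F at step 2, H at step 3).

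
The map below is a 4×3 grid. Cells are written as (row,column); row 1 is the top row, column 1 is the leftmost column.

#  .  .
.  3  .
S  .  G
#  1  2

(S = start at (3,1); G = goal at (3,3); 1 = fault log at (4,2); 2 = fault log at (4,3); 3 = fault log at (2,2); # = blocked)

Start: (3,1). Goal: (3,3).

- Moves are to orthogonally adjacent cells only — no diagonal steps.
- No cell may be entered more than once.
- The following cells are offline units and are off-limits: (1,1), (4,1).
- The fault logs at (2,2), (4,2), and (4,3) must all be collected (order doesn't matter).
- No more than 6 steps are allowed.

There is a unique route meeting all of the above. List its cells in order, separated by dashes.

The budget equals the shortest possible length, so every move has to be on a shortest route through the required cells.
Route from (3,1): up to (2,1), right to (2,2), 2× down (reaching (4,2)), right to (4,3), up to (3,3) — 6 moves in all.
Check: all required cells visited; 6 ≤ 6 moves.

(3,1) - (2,1) - (2,2) - (3,2) - (4,2) - (4,3) - (3,3)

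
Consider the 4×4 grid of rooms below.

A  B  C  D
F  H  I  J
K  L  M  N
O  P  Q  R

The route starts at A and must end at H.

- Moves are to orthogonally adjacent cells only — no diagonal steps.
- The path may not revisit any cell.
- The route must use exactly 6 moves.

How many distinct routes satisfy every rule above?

Need simple routes of exactly 6 moves from A to H (Manhattan distance 2, so 2 moves are spent on a detour and 2 undoing it).
Enumerating: A F K O P L H | A F K L M I H | A B C I M L H | A B C D J I H.
That gives 4 routes.

4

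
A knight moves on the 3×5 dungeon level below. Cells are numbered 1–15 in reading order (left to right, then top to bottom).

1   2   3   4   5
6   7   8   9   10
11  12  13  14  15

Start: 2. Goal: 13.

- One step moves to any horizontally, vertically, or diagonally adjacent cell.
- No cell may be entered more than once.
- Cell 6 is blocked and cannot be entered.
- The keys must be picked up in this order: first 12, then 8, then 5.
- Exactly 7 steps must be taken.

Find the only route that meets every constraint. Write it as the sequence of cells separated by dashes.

2 - 7 - 12 - 8 - 4 - 5 - 9 - 13

The waypoints must appear in the order 12, 8, 5, with no cell reused.
Route from 2: 2× down (reaching 12), 2× up-right (reaching 4), right to 5, 2× down-left (reaching 13) — 7 moves in all.
Check: order respected (12 at step 2, 8 at step 3, 5 at step 5); 7 moves as required.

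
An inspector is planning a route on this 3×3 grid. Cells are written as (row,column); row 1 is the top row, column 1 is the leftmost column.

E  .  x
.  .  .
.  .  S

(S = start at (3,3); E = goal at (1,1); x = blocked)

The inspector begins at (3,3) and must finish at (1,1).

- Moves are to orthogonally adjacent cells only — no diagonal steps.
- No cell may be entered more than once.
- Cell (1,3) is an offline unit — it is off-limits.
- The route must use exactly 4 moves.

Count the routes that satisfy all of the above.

5

Need simple routes of exactly 4 moves from (3,3) to (1,1) (Manhattan distance 4, so 0 moves are spent on a detour and 0 undoing it).
Enumerating: (3,3) (2,3) (2,2) (1,2) (1,1) | (3,3) (2,3) (2,2) (2,1) (1,1) | (3,3) (3,2) (2,2) (1,2) (1,1) | (3,3) (3,2) (2,2) (2,1) (1,1) | (3,3) (3,2) (3,1) (2,1) (1,1).
That gives 5 routes.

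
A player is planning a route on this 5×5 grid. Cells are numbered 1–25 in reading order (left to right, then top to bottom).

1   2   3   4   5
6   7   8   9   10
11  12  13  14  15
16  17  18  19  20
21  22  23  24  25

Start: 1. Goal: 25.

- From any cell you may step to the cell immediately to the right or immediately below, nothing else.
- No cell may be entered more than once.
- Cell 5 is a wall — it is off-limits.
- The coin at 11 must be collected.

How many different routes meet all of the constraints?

A right/down-only route from 1 to 25 makes exactly 4 down-moves and 4 right-moves in some order.
With no other constraints that would be C(8,4) = 70 routes.
Split at 11 and multiply the segment counts (each segment already excludes blocked cells): 1→11: 1; 11→25: 15; product = 15.
That gives 15 routes.

15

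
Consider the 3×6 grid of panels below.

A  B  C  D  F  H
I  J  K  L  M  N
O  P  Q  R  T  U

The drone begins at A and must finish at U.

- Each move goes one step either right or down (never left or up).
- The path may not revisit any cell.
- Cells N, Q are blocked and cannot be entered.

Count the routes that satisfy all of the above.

A right/down-only route from A to U makes exactly 2 down-moves and 5 right-moves in some order.
With no other constraints that would be C(7,2) = 21 routes.
Subtract routes through each blocked cell (inclusion–exclusion for overlaps): − through N: 6 − through Q: 6 → 9.
That gives 9 routes.

9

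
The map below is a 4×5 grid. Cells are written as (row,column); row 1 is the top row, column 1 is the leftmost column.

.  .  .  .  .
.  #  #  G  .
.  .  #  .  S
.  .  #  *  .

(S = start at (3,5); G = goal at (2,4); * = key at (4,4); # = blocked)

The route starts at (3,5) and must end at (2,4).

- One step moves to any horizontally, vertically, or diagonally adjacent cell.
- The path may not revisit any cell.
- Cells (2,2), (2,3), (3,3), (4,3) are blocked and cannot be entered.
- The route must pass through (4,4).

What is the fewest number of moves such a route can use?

Any route passes through (4,4) somewhere between (3,5) and (2,4). Summing Chebyshev distances along the two legs ((3,5) → (4,4) → (2,4)) gives a lower bound of 1 + 2 = 3 moves.
A route of 3 moves achieves this: (3,5) → (4,4) → (3,4) → (2,4).
Since 3 matches the lower bound, it is optimal.

3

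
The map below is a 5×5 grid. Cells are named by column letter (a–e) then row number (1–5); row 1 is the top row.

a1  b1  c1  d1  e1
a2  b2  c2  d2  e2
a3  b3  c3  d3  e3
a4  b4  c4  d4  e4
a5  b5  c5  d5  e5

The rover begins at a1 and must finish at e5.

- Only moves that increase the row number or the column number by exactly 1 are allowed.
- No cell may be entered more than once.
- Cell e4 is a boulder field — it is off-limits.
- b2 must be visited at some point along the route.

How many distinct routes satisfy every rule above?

A right/down-only route from a1 to e5 makes exactly 4 down-moves and 4 right-moves in some order.
With no other constraints that would be C(8,4) = 70 routes.
Split at b2 and multiply the segment counts (each segment already excludes blocked cells): a1→b2: 2; b2→e5: 10; product = 20.
That gives 20 routes.

20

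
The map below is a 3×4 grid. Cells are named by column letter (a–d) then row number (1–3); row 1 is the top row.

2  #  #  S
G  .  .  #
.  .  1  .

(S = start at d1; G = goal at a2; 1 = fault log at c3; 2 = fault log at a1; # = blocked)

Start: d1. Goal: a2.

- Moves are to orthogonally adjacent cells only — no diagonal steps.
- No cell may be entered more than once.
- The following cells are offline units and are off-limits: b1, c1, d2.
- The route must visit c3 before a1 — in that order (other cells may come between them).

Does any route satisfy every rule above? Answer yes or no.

The blocked cells wall c3 off from d1 completely — no sequence of moves reaches it at all, so no route can satisfy the rules.

no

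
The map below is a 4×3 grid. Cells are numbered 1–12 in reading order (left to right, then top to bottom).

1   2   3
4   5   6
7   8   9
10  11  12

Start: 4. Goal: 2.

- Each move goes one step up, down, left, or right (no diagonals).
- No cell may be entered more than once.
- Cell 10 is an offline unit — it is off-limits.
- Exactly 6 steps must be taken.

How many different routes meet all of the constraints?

4

Need simple routes of exactly 6 moves from 4 to 2 (Manhattan distance 2, so 2 moves are spent on a detour and 2 undoing it).
Enumerating: 4 7 8 5 6 3 2 | 4 7 8 9 6 3 2 | 4 7 8 9 6 5 2 | 4 5 8 9 6 3 2.
That gives 4 routes.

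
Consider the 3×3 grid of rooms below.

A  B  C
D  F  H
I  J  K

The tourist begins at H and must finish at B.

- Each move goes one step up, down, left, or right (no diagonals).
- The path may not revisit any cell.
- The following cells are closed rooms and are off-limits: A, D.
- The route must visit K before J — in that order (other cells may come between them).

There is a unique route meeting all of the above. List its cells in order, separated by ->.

The waypoints must appear in the order K, J, with no cell reused.
Route from H: down to K, left to J, 2× up (reaching B) — 4 moves in all.
Check: order respected (K at step 1, J at step 2).

H -> K -> J -> F -> B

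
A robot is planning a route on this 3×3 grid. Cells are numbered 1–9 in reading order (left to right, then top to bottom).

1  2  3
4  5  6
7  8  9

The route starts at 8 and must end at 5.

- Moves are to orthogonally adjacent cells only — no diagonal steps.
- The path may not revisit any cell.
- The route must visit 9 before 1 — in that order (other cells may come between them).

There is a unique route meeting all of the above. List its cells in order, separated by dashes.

The waypoints must appear in the order 9, 1, with no cell reused.
Route from 8: right to 9, 2× up (reaching 3), 2× left (reaching 1), down to 4, right to 5 — 7 moves in all.
Check: order respected (9 at step 1, 1 at step 5).

8 - 9 - 6 - 3 - 2 - 1 - 4 - 5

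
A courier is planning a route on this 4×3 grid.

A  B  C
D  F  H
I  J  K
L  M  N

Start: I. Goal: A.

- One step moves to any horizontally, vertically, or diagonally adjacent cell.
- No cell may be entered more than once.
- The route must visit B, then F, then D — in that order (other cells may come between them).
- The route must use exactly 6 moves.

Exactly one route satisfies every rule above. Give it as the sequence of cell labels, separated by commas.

I, J, H, B, F, D, A

The waypoints must appear in the order B, F, D, with no cell reused.
Route from I: right to J, up-right to H, up-left to B, down to F, left to D, up to A — 6 moves in all.
Check: order respected (B at step 3, F at step 4, D at step 5); 6 moves as required.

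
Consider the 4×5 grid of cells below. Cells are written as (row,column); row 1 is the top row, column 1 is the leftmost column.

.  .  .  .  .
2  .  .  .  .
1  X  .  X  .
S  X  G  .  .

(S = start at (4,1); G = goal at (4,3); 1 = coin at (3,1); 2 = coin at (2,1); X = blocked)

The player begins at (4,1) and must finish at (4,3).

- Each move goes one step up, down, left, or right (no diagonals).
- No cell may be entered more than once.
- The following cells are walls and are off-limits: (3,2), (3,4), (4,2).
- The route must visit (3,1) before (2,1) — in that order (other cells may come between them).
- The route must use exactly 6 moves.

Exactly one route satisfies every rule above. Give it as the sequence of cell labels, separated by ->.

(4,1) -> (3,1) -> (2,1) -> (2,2) -> (2,3) -> (3,3) -> (4,3)

The waypoints must appear in the order (3,1), (2,1), with no cell reused.
Route from (4,1): up 2 to (2,1), right 2 to (2,3), down 2 to (4,3) — 6 moves in all.
Check: order respected (1 at step 1, 2 at step 2); 6 moves as required.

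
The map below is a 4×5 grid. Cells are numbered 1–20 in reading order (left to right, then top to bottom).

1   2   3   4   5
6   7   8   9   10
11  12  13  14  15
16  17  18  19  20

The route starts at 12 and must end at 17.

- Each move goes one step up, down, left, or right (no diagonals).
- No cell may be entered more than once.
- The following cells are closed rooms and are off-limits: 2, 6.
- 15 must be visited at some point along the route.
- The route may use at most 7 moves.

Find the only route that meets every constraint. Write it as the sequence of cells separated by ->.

12 -> 13 -> 14 -> 15 -> 20 -> 19 -> 18 -> 17

The budget equals the shortest possible length, so every move has to be on a shortest route through the required cells.
Route from 12: 3× right (reaching 15), down to 20, 3× left (reaching 17) — 7 moves in all.
Check: all required cells visited; 7 ≤ 7 moves.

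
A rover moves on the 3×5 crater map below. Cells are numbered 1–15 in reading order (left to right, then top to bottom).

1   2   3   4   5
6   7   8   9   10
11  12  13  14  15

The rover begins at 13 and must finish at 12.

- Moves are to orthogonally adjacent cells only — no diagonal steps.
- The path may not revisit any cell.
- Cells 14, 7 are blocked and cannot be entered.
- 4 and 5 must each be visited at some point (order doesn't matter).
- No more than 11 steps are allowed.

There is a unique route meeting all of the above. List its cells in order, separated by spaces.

13 8 9 10 5 4 3 2 1 6 11 12

The 11-move cap with required stops at 4, 5 leaves no slack for detours.
Route from 13: up to 8, 2× right (reaching 10), up to 5, 4× left (reaching 1), 2× down (reaching 11), right to 12 — 11 moves in all.
Check: all required cells visited; 11 ≤ 11 moves.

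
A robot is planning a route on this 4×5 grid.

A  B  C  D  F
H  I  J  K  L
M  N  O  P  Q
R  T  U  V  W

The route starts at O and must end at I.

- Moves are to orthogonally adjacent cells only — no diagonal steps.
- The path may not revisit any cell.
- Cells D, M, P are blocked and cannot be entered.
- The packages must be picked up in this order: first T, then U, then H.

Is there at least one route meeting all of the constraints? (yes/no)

One route that works: O → N → T → U → V → W → Q → L → K → J → C → B → A → H → I.

yes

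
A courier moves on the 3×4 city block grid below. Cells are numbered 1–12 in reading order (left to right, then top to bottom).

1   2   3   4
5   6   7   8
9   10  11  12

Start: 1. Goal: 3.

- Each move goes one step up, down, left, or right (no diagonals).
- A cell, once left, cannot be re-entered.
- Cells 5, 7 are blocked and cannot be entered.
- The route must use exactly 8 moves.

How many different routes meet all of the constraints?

1

Need simple routes of exactly 8 moves from 1 to 3 (Manhattan distance 2, so 3 moves are spent on a detour and 3 undoing it).
Enumerating: 1 2 6 10 11 12 8 4 3.
That gives 1 route.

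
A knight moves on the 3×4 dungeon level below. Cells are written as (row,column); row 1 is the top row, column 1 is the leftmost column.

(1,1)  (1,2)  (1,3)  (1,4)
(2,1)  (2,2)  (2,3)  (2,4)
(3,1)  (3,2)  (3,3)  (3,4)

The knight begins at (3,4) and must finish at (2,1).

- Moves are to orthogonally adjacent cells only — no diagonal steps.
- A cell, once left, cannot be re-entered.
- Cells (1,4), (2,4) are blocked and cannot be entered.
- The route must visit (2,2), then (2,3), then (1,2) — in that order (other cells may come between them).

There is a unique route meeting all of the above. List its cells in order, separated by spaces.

The waypoints must appear in the order (2,2), (2,3), (1,2), with no cell reused.
Route from (3,4): 2× left (reaching (3,2)), up to (2,2), right to (2,3), up to (1,3), 2× left (reaching (1,1)), down to (2,1) — 8 moves in all.
Check: order respected ((2,2) at step 3, (2,3) at step 4, (1,2) at step 6).

(3,4) (3,3) (3,2) (2,2) (2,3) (1,3) (1,2) (1,1) (2,1)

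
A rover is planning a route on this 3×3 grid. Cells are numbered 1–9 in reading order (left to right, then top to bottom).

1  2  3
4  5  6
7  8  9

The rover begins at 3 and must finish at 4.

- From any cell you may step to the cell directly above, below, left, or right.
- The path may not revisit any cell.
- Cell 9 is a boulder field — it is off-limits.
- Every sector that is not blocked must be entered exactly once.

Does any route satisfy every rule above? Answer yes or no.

Exhausting the options from 3, every branch either dead-ends against blocked cells, would have to re-enter a cell already used, or reaches the goal with a constraint still unmet.

no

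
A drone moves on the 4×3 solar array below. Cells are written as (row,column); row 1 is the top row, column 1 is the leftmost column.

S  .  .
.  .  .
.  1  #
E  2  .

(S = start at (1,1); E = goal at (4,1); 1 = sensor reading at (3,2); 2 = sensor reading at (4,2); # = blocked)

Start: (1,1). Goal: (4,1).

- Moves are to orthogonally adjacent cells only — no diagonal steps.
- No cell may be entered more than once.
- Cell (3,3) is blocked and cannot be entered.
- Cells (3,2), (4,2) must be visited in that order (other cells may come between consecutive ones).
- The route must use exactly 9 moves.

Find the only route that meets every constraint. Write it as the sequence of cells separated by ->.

The waypoints must appear in the order (3,2), (4,2), with no cell reused.
Route from (1,1): right 2 to (1,3), down 1 to (2,3), left 2 to (2,1), down 1 to (3,1), right 1 to (3,2), down 1 to (4,2), left 1 to (4,1) — 9 moves in all.
Check: order respected (1 at step 7, 2 at step 8); 9 moves as required.

(1,1) -> (1,2) -> (1,3) -> (2,3) -> (2,2) -> (2,1) -> (3,1) -> (3,2) -> (4,2) -> (4,1)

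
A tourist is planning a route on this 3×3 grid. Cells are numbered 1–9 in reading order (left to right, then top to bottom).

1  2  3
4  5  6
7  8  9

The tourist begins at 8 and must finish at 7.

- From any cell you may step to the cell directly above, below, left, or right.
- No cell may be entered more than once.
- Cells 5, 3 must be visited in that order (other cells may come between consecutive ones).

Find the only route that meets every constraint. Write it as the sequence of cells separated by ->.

8 -> 5 -> 6 -> 3 -> 2 -> 1 -> 4 -> 7

The waypoints must appear in the order 5, 3, with no cell reused.
Route from 8: up 1 to 5, right 1 to 6, up 1 to 3, left 2 to 1, down 2 to 7 — 7 moves in all.
Check: order respected (5 at step 1, 3 at step 3).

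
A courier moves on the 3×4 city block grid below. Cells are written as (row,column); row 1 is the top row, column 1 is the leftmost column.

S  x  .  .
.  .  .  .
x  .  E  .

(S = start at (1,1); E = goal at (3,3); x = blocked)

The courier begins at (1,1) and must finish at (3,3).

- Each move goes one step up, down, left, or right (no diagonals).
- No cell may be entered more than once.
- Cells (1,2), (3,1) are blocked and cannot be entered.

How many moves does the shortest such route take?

4

The Manhattan distance from (1,1) to (3,3) is |1−3| + |1−3| = 4, so at least 4 moves are needed.
A route of 4 moves achieves this: (1,1) → (2,1) → (2,2) → (3,2) → (3,3).
Since 4 matches the lower bound, it is optimal.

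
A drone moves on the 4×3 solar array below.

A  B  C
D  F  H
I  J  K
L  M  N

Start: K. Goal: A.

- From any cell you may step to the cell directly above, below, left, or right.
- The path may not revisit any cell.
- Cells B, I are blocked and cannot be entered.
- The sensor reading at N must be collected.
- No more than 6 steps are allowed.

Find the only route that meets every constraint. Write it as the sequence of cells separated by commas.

K, N, M, J, F, D, A

Any route must reach N and still end at A within 6 moves, so the order of the required stops is forced.
Route from K: down 1 to N, left 1 to M, up 2 to F, left 1 to D, up 1 to A — 6 moves in all.
Check: all required cells visited; 6 ≤ 6 moves.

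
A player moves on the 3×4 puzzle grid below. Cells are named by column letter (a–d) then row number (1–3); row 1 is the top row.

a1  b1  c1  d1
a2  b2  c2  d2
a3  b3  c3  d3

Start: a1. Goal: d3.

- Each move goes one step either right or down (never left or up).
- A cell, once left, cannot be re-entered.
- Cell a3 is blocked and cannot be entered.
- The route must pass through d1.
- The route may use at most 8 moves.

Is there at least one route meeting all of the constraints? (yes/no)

One route that works: a1 → b1 → c1 → d1 → d2 → d3.

yes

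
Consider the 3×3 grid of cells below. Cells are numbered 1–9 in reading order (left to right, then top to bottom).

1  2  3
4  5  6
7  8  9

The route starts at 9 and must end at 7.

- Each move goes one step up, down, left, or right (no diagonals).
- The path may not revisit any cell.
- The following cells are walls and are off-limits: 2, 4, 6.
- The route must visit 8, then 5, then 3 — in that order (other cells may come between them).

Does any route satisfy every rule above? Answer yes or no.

no

The blocked cells wall 3 off from 9 completely — no sequence of moves reaches it at all, so no route can satisfy the rules.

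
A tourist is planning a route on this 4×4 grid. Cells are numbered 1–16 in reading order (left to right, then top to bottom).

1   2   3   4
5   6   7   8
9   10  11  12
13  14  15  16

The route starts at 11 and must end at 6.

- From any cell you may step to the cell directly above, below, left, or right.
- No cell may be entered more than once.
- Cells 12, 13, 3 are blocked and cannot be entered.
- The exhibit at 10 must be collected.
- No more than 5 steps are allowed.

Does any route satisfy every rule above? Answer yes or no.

One route that works: 11 → 10 → 6.

yes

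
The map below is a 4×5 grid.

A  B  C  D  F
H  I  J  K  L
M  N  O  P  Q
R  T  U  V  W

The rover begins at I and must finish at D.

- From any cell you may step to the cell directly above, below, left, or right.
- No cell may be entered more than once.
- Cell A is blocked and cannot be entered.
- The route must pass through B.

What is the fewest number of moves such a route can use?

Any route passes through B somewhere between I and D. Summing Manhattan distances along the two legs (I → B → D) gives a lower bound of 1 + 2 = 3 moves.
A route of 3 moves achieves this: I → B → C → D.
Since 3 matches the lower bound, it is optimal.

3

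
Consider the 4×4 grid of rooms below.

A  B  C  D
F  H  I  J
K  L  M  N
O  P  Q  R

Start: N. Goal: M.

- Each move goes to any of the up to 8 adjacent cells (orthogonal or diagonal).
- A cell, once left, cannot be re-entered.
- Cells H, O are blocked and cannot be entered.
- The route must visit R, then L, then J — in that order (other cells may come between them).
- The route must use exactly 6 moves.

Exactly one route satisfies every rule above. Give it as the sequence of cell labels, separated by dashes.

N - R - Q - L - I - J - M

The waypoints must appear in the order R, L, J, with no cell reused.
Route from N: down 1 to R, left 1 to Q, up-left 1 to L, up-right 1 to I, right 1 to J, down-left 1 to M — 6 moves in all.
Check: order respected (R at step 1, L at step 3, J at step 5); 6 moves as required.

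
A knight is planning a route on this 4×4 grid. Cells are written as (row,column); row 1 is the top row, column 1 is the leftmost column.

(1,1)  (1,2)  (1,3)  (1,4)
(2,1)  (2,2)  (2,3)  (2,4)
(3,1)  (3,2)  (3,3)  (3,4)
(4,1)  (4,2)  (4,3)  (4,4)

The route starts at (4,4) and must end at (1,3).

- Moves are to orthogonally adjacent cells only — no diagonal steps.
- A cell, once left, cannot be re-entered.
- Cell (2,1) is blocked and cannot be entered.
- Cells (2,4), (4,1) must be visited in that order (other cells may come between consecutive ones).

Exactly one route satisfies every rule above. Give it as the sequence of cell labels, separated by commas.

The waypoints must appear in the order (2,4), (4,1), with no cell reused.
Route from (4,4): 2× up (reaching (2,4)), left to (2,3), 2× down (reaching (4,3)), 2× left (reaching (4,1)), up to (3,1), right to (3,2), 2× up (reaching (1,2)), right to (1,3) — 12 moves in all.
Check: order respected ((2,4) at step 2, (4,1) at step 7).

(4,4), (3,4), (2,4), (2,3), (3,3), (4,3), (4,2), (4,1), (3,1), (3,2), (2,2), (1,2), (1,3)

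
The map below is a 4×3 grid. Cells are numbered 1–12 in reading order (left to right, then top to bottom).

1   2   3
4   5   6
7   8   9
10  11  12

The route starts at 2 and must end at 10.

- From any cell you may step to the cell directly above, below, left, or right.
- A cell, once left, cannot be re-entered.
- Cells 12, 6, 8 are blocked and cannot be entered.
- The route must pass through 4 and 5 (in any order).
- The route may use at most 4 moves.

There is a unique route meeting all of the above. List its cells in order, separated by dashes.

2 - 5 - 4 - 7 - 10

The 4-move cap with required stops at 4, 5 leaves no slack for detours.
Route from 2: down to 5, left to 4, 2× down (reaching 10) — 4 moves in all.
Check: all required cells visited; 4 ≤ 4 moves.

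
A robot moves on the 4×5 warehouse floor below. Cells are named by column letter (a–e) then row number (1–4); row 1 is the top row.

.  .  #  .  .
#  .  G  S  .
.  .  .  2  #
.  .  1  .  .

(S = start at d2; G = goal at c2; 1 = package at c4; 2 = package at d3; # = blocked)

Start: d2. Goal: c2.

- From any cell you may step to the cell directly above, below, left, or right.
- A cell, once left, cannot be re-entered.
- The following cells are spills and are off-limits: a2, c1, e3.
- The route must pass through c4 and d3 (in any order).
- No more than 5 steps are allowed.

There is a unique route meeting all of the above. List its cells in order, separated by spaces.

The 5-move cap with required stops at c4, d3 leaves no slack for detours.
Route from d2: down 2 to d4, left 1 to c4, up 2 to c2 — 5 moves in all.
Check: all required cells visited; 5 ≤ 5 moves.

d2 d3 d4 c4 c3 c2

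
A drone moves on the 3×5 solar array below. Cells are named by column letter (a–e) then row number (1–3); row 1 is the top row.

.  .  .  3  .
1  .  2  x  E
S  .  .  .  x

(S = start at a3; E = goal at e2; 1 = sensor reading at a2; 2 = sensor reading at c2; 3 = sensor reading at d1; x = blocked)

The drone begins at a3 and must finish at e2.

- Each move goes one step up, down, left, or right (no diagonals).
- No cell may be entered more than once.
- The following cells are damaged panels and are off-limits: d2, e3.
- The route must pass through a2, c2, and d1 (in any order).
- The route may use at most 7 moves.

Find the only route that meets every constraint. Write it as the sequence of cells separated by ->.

a3 -> a2 -> b2 -> c2 -> c1 -> d1 -> e1 -> e2

The budget equals the shortest possible length, so every move has to be on a shortest route through the required cells.
Route from a3: up to a2, 2× right (reaching c2), up to c1, 2× right (reaching e1), down to e2 — 7 moves in all.
Check: all required cells visited; 7 ≤ 7 moves.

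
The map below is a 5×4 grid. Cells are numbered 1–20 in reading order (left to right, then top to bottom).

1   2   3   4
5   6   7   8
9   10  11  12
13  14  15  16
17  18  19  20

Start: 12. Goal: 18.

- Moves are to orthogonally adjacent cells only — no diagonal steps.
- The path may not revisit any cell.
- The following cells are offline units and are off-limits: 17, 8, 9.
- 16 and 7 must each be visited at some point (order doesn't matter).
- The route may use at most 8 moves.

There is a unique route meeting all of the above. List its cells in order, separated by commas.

12, 16, 15, 11, 7, 6, 10, 14, 18

Any route must reach 16 and 7 and still end at 18 within 8 moves, so the order of the required stops is forced.
Route from 12: down 1 to 16, left 1 to 15, up 2 to 7, left 1 to 6, down 3 to 18 — 8 moves in all.
Check: all required cells visited; 8 ≤ 8 moves.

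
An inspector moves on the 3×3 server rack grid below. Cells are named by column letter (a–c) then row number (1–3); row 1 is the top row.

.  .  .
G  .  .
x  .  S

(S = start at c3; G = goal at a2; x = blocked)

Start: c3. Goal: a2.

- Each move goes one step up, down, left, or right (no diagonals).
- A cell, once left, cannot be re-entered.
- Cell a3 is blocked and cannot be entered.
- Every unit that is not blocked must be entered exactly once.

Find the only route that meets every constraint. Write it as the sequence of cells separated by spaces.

Need to visit all 8 open cells exactly once, starting at c3 and ending at a2.
Cell a1 has only two open neighbours (a2 and b1), so the path must pass straight through it: one of those is the cell it's entered from and the other is where it exits.
Route from c3: left 1 to b3, up 1 to b2, right 1 to c2, up 1 to c1, left 2 to a1, down 1 to a2 — 7 moves in all.
Check: all 8 open cells covered.

c3 b3 b2 c2 c1 b1 a1 a2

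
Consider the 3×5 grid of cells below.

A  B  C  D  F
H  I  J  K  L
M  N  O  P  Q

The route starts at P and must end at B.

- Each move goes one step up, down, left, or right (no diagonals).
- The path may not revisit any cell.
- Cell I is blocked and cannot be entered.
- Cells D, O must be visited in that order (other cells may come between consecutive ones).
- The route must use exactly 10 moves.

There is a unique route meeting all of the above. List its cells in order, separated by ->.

P -> K -> D -> C -> J -> O -> N -> M -> H -> A -> B

The waypoints must appear in the order D, O, with no cell reused.
Route from P: 2× up (reaching D), left to C, 2× down (reaching O), 2× left (reaching M), 2× up (reaching A), right to B — 10 moves in all.
Check: order respected (D at step 2, O at step 5); 10 moves as required.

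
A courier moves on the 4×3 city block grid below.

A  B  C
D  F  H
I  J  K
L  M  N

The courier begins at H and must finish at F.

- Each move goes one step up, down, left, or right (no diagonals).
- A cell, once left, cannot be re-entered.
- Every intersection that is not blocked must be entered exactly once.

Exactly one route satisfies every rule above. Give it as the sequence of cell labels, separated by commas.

H, C, B, A, D, I, L, M, N, K, J, F

Need to visit all 12 open cells exactly once, starting at H and ending at F.
Route from H: up to C, 2× left (reaching A), 3× down (reaching L), 2× right (reaching N), up to K, left to J, up to F — 11 moves in all.
Check: all 12 open cells covered.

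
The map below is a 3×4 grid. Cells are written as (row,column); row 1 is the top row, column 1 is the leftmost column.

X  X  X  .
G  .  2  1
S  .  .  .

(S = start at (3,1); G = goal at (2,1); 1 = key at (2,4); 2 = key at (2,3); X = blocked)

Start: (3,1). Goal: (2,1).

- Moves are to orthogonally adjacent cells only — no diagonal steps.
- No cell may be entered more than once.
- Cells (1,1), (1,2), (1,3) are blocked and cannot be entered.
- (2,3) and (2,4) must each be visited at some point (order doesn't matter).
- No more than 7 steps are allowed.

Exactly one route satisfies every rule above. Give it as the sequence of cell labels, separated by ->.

The 7-move cap with required stops at (2,3), (2,4) leaves no slack for detours.
Route from (3,1): 3× right (reaching (3,4)), up to (2,4), 3× left (reaching (2,1)) — 7 moves in all.
Check: all required cells visited; 7 ≤ 7 moves.

(3,1) -> (3,2) -> (3,3) -> (3,4) -> (2,4) -> (2,3) -> (2,2) -> (2,1)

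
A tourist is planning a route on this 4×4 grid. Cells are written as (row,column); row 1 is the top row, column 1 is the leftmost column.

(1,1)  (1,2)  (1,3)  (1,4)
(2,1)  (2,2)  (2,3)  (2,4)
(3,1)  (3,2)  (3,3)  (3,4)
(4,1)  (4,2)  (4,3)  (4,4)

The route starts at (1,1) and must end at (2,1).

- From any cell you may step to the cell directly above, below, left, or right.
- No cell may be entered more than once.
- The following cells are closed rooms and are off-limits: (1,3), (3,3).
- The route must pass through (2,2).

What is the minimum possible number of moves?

Any route passes through (2,2) somewhere between (1,1) and (2,1). Summing Manhattan distances along the two legs ((1,1) → (2,2) → (2,1)) gives a lower bound of 2 + 1 = 3 moves.
A route of 3 moves achieves this: (1,1) → (1,2) → (2,2) → (2,1).
Since 3 matches the lower bound, it is optimal.

3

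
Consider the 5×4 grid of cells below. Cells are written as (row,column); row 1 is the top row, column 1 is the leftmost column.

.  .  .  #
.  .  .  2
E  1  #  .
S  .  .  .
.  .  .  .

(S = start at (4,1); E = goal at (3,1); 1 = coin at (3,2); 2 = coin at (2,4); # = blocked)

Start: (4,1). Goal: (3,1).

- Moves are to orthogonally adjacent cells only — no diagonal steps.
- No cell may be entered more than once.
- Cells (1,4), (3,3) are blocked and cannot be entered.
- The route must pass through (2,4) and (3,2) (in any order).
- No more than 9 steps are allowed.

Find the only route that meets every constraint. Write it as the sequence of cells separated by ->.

Any route must reach (2,4) and (3,2) and still end at (3,1) within 9 moves, so the order of the required stops is forced.
Route from (4,1): right 3 to (4,4), up 2 to (2,4), left 2 to (2,2), down 1 to (3,2), left 1 to (3,1) — 9 moves in all.
Check: all required cells visited; 9 ≤ 9 moves.

(4,1) -> (4,2) -> (4,3) -> (4,4) -> (3,4) -> (2,4) -> (2,3) -> (2,2) -> (3,2) -> (3,1)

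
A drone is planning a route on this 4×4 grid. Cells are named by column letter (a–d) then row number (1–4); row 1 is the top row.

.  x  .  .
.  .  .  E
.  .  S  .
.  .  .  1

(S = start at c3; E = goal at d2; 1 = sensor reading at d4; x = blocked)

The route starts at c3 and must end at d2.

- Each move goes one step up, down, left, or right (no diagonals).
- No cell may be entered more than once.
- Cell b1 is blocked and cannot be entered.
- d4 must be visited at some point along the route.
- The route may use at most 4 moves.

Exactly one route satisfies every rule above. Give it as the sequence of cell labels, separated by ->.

c3 -> c4 -> d4 -> d3 -> d2

The budget equals the shortest possible length, so every move has to be on a shortest route through the required cells.
Route from c3: down to c4, right to d4, 2× up (reaching d2) — 4 moves in all.
Check: all required cells visited; 4 ≤ 4 moves.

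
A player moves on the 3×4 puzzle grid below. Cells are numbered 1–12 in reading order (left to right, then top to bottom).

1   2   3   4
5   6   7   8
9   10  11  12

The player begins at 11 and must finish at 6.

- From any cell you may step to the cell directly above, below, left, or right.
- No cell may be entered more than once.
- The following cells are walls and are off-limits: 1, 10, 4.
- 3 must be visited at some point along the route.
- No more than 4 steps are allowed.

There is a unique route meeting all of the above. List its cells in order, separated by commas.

11, 7, 3, 2, 6

Any route must reach 3 and still end at 6 within 4 moves, so the order of the required stops is forced.
Route from 11: 2× up (reaching 3), left to 2, down to 6 — 4 moves in all.
Check: all required cells visited; 4 ≤ 4 moves.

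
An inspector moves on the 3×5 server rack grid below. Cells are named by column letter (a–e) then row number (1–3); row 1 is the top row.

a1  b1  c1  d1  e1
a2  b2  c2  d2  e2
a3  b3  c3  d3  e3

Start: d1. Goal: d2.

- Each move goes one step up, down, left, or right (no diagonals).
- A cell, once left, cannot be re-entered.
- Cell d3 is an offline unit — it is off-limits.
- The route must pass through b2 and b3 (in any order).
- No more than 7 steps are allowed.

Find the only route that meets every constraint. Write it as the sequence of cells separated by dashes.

The budget equals the shortest possible length, so every move has to be on a shortest route through the required cells.
Route from d1: left 2 to b1, down 2 to b3, right 1 to c3, up 1 to c2, right 1 to d2 — 7 moves in all.
Check: all required cells visited; 7 ≤ 7 moves.

d1 - c1 - b1 - b2 - b3 - c3 - c2 - d2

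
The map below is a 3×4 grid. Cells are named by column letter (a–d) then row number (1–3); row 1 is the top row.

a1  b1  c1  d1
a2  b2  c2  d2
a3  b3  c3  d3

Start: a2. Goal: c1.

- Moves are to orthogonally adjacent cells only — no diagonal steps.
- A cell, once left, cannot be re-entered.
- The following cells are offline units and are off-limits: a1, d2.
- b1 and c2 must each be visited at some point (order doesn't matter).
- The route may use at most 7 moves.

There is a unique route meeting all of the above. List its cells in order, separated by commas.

Any route must reach b1 and c2 and still end at c1 within 7 moves, so the order of the required stops is forced.
Route from a2: down to a3, 2× right (reaching c3), up to c2, left to b2, up to b1, right to c1 — 7 moves in all.
Check: all required cells visited; 7 ≤ 7 moves.

a2, a3, b3, c3, c2, b2, b1, c1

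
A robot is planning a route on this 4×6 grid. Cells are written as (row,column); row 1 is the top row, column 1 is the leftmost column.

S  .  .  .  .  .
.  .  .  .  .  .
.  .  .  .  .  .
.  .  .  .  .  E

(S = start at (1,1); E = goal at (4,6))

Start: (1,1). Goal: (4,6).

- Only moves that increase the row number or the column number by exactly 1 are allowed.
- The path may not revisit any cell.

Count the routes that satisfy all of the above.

A right/down-only route from (1,1) to (4,6) makes exactly 3 down-moves and 5 right-moves in some order.
With no other constraints that would be C(8,3) = 56 routes.
That gives 56 routes.

56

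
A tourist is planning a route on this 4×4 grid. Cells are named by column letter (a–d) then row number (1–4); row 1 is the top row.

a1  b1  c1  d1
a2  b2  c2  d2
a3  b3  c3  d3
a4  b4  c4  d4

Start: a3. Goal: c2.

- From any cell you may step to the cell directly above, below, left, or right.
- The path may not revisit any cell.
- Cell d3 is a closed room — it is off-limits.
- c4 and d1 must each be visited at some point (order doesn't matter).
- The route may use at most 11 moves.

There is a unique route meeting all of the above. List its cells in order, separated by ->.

The 11-move cap with required stops at c4, d1 leaves no slack for detours.
Route from a3: down 1 to a4, right 2 to c4, up 1 to c3, left 1 to b3, up 2 to b1, right 2 to d1, down 1 to d2, left 1 to c2 — 11 moves in all.
Check: all required cells visited; 11 ≤ 11 moves.

a3 -> a4 -> b4 -> c4 -> c3 -> b3 -> b2 -> b1 -> c1 -> d1 -> d2 -> c2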